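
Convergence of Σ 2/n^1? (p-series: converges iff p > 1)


p-series test: Σ c/n^p converges if p > 1, diverges if p ≤ 1 (constant c > 0 doesn't affect convergence).
p = 1
1 ≤ 1 → DIVERGES

Diverges (p = 1 ≤ 1)


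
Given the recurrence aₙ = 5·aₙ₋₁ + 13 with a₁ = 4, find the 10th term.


Computing step by step:
a_1 = 4
a_2 = 33
a_3 = 178
a_4 = 903
a_5 = 4528
a_6 = 22653
a_7 = 113278
a_8 = 566403
a_9 = 2832028
a_10 = 14160153


a_10 = 14160153


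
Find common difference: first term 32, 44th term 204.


d = (aₙ - a₁)/(n-1)
= (204 - 32)/(44-1)
= 172/43 = 4

d = 4


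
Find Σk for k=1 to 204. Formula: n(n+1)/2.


n(n+1)/2 = 204×205/2 = 41820/2 = 20910

Σk = 20910


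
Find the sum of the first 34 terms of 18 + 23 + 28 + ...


aₙ = 18 + (34-1)×5 = 183
Sₙ = n(a₁+aₙ)/2 = 34×(18+183)/2
= 34×201/2 = 3417

S_34 = 3417


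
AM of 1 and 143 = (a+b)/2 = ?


AM = (1 + 143)/2 = 144/2 = 72

AM = 72


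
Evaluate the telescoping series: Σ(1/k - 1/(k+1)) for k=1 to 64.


Telescoping: adjacent terms cancel.
= 1/1 - 1/65
= 1 - 1/65 = 64/65

Sum = 64/65


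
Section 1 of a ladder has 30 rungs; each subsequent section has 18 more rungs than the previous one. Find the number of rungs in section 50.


aₙ = a₁ + (n-1)d
= 30 + (50-1)×18
= 30 + 882
= 912

a_50 = 912


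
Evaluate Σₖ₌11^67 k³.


Σₖ₌11^67 k³ = [67·68/2]² − [10·11/2]²
= 5189284 − 3025 = 5186259

Σk³ = 5186259


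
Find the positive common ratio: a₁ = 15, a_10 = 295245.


r^(n-1) = aₙ/a₁
r^9 = 295245/15 = 19683
r = 19683^(1/9)
= 3

r = 3


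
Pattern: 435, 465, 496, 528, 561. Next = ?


Pattern: triangular numbers: n(n+1)/2
Terms: 435, 465, 496, 528, 561
Next term = 595

Next term = 595


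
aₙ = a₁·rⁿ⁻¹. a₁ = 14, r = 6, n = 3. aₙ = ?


aₙ = a₁·r^(n-1)
= 14×6^2
= 14×36
= 504

a_3 = 504


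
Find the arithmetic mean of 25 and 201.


AM = (25 + 201)/2 = 226/2 = 113

AM = 113


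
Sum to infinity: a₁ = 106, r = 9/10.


S∞ = a₁/(1-r) = 106/(1 - 9/10)
= 106/(1/10)
= 1060

S∞ = 1060


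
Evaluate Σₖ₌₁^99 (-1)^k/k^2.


S = -1 + 1/4 - 1/9 + 1/16 - 1/25 + 1/36 - 1/49 + 1/64 ± ...
= -0.8225
(Full series converges to -π²/12 ≈ -0.8225)

S_99 = -0.8225


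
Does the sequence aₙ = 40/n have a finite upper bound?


a₁ = 40, a₂ = 40/2, a₃ = 40/3, ...
0 < aₙ ≤ 40 for all n ≥ 1
Lower bound: 0, Upper bound: 40
The sequence IS bounded

Bounded (0 < aₙ ≤ 40)


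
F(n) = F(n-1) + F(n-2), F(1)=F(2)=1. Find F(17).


Fibonacci sequence: 1, 1, 2, 3, 5, 8, 13, 21, 34, 55, 89, ...
F(17) = 1597

F(17) = 1597


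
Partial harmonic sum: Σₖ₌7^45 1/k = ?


Σₖ₌7^45 1/k = 1/7 + 1/8 + 1/9 + ... + 1/45
= 2617230034104616867/1345655451257488800
≈ 1.9449

Sum = 2617230034104616867/1345655451257488800 ≈ 1.9449


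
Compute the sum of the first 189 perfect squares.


n = 189
n(n+1)(2n+1)/6 = 189×190×379/6
= 13609890/6 = 2268315

Σk² = 2268315


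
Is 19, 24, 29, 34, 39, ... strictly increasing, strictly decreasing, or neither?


Differences: 5, 5, 5, 5
All differences > 0 → strictly INCREASING

Monotonically increasing


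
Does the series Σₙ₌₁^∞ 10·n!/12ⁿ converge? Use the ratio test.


aₙ = 10·n!/12^n
a_{n+1}/aₙ = (n+1)!/12^(n+1) × 12^n/n!  (constant 10 cancels)
= (n+1)/12
L = lim(n→∞) (n+1)/12 = ∞
L > 1 → series DIVERGES

Diverges (ratio test: L = ∞ > 1)


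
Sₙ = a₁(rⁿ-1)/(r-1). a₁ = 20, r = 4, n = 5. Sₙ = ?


Sₙ = 20×(4^5 - 1)/(4 - 1)
= 20×(1024 - 1)/3
= 20×1023/3
= 6820

S_5 = 6820


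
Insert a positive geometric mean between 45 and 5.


GM = √(45×5) = √225 = 15

GM = 15


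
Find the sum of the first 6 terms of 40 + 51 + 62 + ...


aₙ = 40 + (6-1)×11 = 95
Sₙ = n(a₁+aₙ)/2 = 6×(40+95)/2
= 6×135/2 = 405

S_6 = 405


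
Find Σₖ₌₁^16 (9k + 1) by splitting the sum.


Σ(9k+1) = 9·Σk + 1·n
= 9·136 + 1·16
= 1224 + 16 = 1240

Σ = 1240


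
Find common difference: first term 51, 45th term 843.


d = (aₙ - a₁)/(n-1)
= (843 - 51)/(45-1)
= 792/44 = 18

d = 18


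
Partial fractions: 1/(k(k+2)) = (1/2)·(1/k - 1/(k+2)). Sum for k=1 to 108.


1/(k(k+2)) = (1/2)·(1/k - 1/(k+2)) (partial fractions)
Telescoping: Σ = (1/2)·(1 + 1/2 - 1/109 - 1/110) = 8883/11990

Sum = 8883/11990


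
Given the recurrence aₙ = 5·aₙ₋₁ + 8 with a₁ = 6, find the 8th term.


Computing step by step:
a_1 = 6
a_2 = 38
a_3 = 198
a_4 = 998
a_5 = 4998
a_6 = 24998
a_7 = 124998
a_8 = 624998


a_8 = 624998


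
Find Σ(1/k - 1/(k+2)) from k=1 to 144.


Telescoping with gap 2: two head and two tail terms survive.
= (1 + 1/2) - (1/145 + 1/146)
= 3/2 - 1/145 - 1/146 = 15732/10585

Sum = 15732/10585


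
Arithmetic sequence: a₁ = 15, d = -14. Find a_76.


aₙ = a₁ + (n-1)d
= 15 + (76-1)×-14
= 15 - 1050
= -1035

a_76 = -1035


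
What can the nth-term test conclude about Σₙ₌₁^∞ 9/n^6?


lim(n→∞) 9/n^6 = 0
lim aₙ = 0 → nth-term test is INCONCLUSIVE
(Need other tests; this is actually a convergent p-series with p=6 > 1)

Inconclusive (lim aₙ = 0; need another test)


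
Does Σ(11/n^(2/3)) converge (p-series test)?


p-series test: Σ c/n^p converges if p > 1, diverges if p ≤ 1 (constant c > 0 doesn't affect convergence).
p = 2/3
2/3 ≤ 1 → DIVERGES

Diverges (p = 2/3 ≤ 1)


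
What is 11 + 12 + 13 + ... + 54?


Σₖ₌11^54 k = Σₖ₌₁^54 k − Σₖ₌₁^10 k
= 54·55/2 − 10·11/2
= 1485 − 55 = 1430

Σk = 1430


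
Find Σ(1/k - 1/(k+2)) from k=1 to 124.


Telescoping with gap 2: two head and two tail terms survive.
= (1 + 1/2) - (1/125 + 1/126)
= 3/2 - 1/125 - 1/126 = 11687/7875

Sum = 11687/7875


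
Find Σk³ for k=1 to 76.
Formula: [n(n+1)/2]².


n(n+1)/2 = 76×77/2 = 2926
Σk³ = 2926² = 8561476

Σk³ = 8561476


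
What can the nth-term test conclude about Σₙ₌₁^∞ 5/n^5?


lim(n→∞) 5/n^5 = 0
lim aₙ = 0 → nth-term test is INCONCLUSIVE
(Need other tests; this is actually a convergent p-series with p=5 > 1)

Inconclusive (lim aₙ = 0; need another test)


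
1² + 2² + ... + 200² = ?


n = 200
n(n+1)(2n+1)/6 = 200×201×401/6
= 16120200/6 = 2686700

Σk² = 2686700


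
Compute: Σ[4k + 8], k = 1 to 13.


Σ(4k+8) = 4·Σk + 8·n
= 4·91 + 8·13
= 364 + 104 = 468

Σ = 468


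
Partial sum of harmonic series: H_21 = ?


H_21 = 1/1 + 1/2 + 1/3 + ... + 1/21
= 18858053/5173168
≈ 3.6454

H_21 = 18858053/5173168 ≈ 3.6454


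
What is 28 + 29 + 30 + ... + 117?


Σₖ₌28^117 k = Σₖ₌₁^117 k − Σₖ₌₁^27 k
= 117·118/2 − 27·28/2
= 6903 − 378 = 6525

Σk = 6525


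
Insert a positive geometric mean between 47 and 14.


GM = √(47×14) = √658 = 25.6515

GM = 25.6515


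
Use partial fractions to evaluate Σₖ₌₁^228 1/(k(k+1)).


1/(k(k+1)) = 1/k - 1/(k+1) (partial fractions)
Telescoping: Σ = 1 - 1/229 = 228/229

Sum = 228/229


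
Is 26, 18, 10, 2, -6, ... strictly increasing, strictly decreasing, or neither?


Differences: -8, -8, -8, -8
All differences < 0 → strictly DECREASING

Monotonically decreasing


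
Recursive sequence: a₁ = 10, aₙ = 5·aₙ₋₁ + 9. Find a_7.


Computing step by step:
a_1 = 10
a_2 = 59
a_3 = 304
a_4 = 1529
a_5 = 7654
a_6 = 38279
a_7 = 191404


a_7 = 191404


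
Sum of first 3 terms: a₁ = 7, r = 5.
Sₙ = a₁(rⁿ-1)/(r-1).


Sₙ = 7×(5^3 - 1)/(5 - 1)
= 7×(125 - 1)/4
= 7×124/4
= 217

S_3 = 217


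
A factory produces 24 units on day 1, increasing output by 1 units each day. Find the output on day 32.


aₙ = a₁ + (n-1)d
= 24 + (32-1)×1
= 24 + 31
= 55

a_32 = 55


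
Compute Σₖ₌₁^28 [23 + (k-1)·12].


aₙ = 23 + (28-1)×12 = 347
Sₙ = n(a₁+aₙ)/2 = 28×(23+347)/2
= 28×370/2 = 5180

S_28 = 5180


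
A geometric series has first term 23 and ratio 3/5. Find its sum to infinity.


S∞ = a₁/(1-r) = 23/(1 - 3/5)
= 23/(2/5)
= 115/2

S∞ = 115/2


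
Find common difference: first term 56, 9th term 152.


d = (aₙ - a₁)/(n-1)
= (152 - 56)/(9-1)
= 96/8 = 12

d = 12


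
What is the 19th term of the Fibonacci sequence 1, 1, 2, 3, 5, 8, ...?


Fibonacci sequence: 1, 1, 2, 3, 5, 8, 13, 21, 34, 55, 89, ...
F(19) = 4181

F(19) = 4181


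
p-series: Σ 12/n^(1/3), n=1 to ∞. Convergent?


p-series test: Σ c/n^p converges if p > 1, diverges if p ≤ 1 (constant c > 0 doesn't affect convergence).
p = 1/3
1/3 ≤ 1 → DIVERGES

Diverges (p = 1/3 ≤ 1)


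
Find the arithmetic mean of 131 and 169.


AM = (131 + 169)/2 = 300/2 = 150

AM = 150


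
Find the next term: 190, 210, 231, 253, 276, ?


Pattern: triangular numbers: n(n+1)/2
Terms: 190, 210, 231, 253, 276
Next term = 300

Next term = 300


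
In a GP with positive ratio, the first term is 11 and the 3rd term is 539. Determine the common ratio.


r^(n-1) = aₙ/a₁
r^2 = 539/11 = 49
r = 49^(1/2)
= ±7; taking r > 0 gives r = 7

r = 7


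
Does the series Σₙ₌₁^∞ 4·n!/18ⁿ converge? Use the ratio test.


aₙ = 4·n!/18^n
a_{n+1}/aₙ = (n+1)!/18^(n+1) × 18^n/n!  (constant 4 cancels)
= (n+1)/18
L = lim(n→∞) (n+1)/18 = ∞
L > 1 → series DIVERGES

Diverges (ratio test: L = ∞ > 1)


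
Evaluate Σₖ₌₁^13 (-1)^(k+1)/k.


S = 1 - 1/2 + 1/3 - 1/4 + 1/5 - 1/6 + 1/7 - 1/8 ± ...
= 0.7301
(Full series converges to +ln(2) ≈ +0.6931)

S_13 = 0.7301


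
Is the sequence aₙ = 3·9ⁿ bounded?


aₙ = 3·9ⁿ → as n→∞, aₙ→∞ (since base 9 > 1)
No finite upper bound exists
The sequence is UNBOUNDED

Unbounded (aₙ → ∞ as n → ∞)


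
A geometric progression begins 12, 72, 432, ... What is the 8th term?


aₙ = a₁·r^(n-1)
= 12×6^7
= 12×279936
= 3359232

a_8 = 3359232


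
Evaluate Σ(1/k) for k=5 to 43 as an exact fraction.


Σₖ₌5^43 1/k = 1/5 + 1/6 + 1/7 + ... + 1/43
= 277286409089906417/122332313750680800
≈ 2.2667

Sum = 277286409089906417/122332313750680800 ≈ 2.2667


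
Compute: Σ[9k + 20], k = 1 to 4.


Σ(9k+20) = 9·Σk + 20·n
= 9·10 + 20·4
= 90 + 80 = 170

Σ = 170


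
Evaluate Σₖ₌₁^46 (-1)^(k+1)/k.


S = 1 - 1/2 + 1/3 - 1/4 + 1/5 - 1/6 + 1/7 - 1/8 ± ...
= 0.6824
(Full series converges to +ln(2) ≈ +0.6931)

S_46 = 0.6824


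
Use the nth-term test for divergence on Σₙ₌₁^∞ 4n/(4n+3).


lim(n→∞) 4n/(4n+3) = 4/4 = 1  (divide numerator and denominator by n)
lim aₙ = 1 ≠ 0 → series DIVERGES

Diverges (lim aₙ = 1 ≠ 0)


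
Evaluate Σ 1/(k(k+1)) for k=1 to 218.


1/(k(k+1)) = 1/k - 1/(k+1) (partial fractions)
Telescoping: Σ = 1 - 1/219 = 218/219

Sum = 218/219


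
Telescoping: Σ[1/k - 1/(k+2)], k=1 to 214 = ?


Telescoping with gap 2: two head and two tail terms survive.
= (1 + 1/2) - (1/215 + 1/216)
= 3/2 - 1/215 - 1/216 = 69229/46440

Sum = 69229/46440


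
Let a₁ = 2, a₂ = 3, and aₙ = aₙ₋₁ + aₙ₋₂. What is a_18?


Computing iteratively: 2, 3, 5, 8, 13, 21, 34, 55, 89, 144, 233, 377, ...
a_18 = 6765

a_18 = 6765


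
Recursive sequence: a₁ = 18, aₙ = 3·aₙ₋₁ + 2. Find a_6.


Computing step by step:
a_1 = 18
a_2 = 56
a_3 = 170
a_4 = 512
a_5 = 1538
a_6 = 4616


a_6 = 4616


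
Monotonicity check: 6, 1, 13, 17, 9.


Differences: -5, 12, 4, -8
Difference at position 2 is +12 (> 0) but position 1 is -5 (< 0) — sequence both rises and falls
→ NOT monotonic

Not monotonic


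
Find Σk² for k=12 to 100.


Σₖ₌12^100 k² = Σₖ₌₁^100 k² − Σₖ₌₁^11 k²
= 100·101·201/6 − 11·12·23/6
= 338350 − 506 = 337844

Σk² = 337844


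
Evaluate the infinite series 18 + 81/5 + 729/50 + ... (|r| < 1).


S∞ = a₁/(1-r) = 18/(1 - 9/10)
= 18/(1/10)
= 180

S∞ = 180


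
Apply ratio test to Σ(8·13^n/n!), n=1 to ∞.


aₙ = 8·13^n/n!
a_{n+1}/aₙ = 13^(n+1)/(n+1)! × n!/13^n  (constant 8 cancels)
= 13/(n+1)
L = lim(n→∞) 13/(n+1) = 0
L < 1 → series CONVERGES

Converges (ratio test: L = 0 < 1)


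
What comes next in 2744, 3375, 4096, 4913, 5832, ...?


Pattern: perfect cubes: n³
Terms: 2744, 3375, 4096, 4913, 5832
Next term = 6859

Next term = 6859


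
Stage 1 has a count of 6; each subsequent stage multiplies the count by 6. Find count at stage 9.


aₙ = a₁·r^(n-1)
= 6×6^8
= 6×1679616
= 10077696

a_9 = 10077696


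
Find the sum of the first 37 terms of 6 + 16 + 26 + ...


aₙ = 6 + (37-1)×10 = 366
Sₙ = n(a₁+aₙ)/2 = 37×(6+366)/2
= 37×372/2 = 6882

S_37 = 6882


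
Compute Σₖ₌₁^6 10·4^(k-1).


Sₙ = 10×(4^6 - 1)/(4 - 1)
= 10×(4096 - 1)/3
= 10×4095/3
= 13650

S_6 = 13650


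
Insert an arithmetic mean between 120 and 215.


AM = (120 + 215)/2 = 335/2 = 167.5

AM = 167.5


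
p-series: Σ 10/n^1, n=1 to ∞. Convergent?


p-series test: Σ c/n^p converges if p > 1, diverges if p ≤ 1 (constant c > 0 doesn't affect convergence).
p = 1
1 ≤ 1 → DIVERGES

Diverges (p = 1 ≤ 1)


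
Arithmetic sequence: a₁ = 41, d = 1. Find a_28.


aₙ = a₁ + (n-1)d
= 41 + (28-1)×1
= 41 + 27
= 68

a_28 = 68


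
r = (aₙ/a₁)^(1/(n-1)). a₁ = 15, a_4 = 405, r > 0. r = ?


r^(n-1) = aₙ/a₁
r^3 = 405/15 = 27
r = 27^(1/3)
= 3

r = 3


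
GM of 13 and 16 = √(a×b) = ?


GM = √(13×16) = √208 = 14.4222

GM = 14.4222


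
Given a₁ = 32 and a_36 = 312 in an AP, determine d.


d = (aₙ - a₁)/(n-1)
= (312 - 32)/(36-1)
= 280/35 = 8

d = 8


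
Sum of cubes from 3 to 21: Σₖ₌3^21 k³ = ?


Σₖ₌3^21 k³ = [21·22/2]² − [2·3/2]²
= 53361 − 9 = 53352

Σk³ = 53352


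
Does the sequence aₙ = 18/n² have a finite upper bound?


a₁ = 18, a₂ = 18/4, a₃ = 18/9, ...
0 < aₙ ≤ 18 for all n ≥ 1
The sequence IS bounded

Bounded (0 < aₙ ≤ 18)


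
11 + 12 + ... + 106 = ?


Σₖ₌11^106 k = Σₖ₌₁^106 k − Σₖ₌₁^10 k
= 106·107/2 − 10·11/2
= 5671 − 55 = 5616

Σk = 5616


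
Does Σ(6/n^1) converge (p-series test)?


p-series test: Σ c/n^p converges if p > 1, diverges if p ≤ 1 (constant c > 0 doesn't affect convergence).
p = 1
1 ≤ 1 → DIVERGES

Diverges (p = 1 ≤ 1)


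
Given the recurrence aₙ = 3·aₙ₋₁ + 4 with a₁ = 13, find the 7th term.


Computing step by step:
a_1 = 13
a_2 = 43
a_3 = 133
a_4 = 403
a_5 = 1213
a_6 = 3643
a_7 = 10933


a_7 = 10933


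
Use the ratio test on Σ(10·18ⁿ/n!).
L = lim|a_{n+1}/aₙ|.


aₙ = 10·18^n/n!
a_{n+1}/aₙ = 18^(n+1)/(n+1)! × n!/18^n  (constant 10 cancels)
= 18/(n+1)
L = lim(n→∞) 18/(n+1) = 0
L < 1 → series CONVERGES

Converges (ratio test: L = 0 < 1)


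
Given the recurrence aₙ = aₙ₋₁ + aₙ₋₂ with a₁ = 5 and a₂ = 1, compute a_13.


Computing iteratively: 5, 1, 6, 7, 13, 20, 33, 53, 86, 139, 225, 364, ...
a_13 = 589

a_13 = 589


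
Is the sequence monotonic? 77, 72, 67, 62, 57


Differences: -5, -5, -5, -5
All differences < 0 → strictly DECREASING

Monotonically decreasing


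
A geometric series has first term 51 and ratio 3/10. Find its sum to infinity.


S∞ = a₁/(1-r) = 51/(1 - 3/10)
= 51/(7/10)
= 510/7

S∞ = 510/7


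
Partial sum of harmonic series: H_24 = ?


H_24 = 1/1 + 1/2 + 1/3 + ... + 1/24
= 1347822955/356948592
≈ 3.776

H_24 = 1347822955/356948592 ≈ 3.776


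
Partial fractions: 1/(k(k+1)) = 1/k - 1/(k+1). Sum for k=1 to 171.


1/(k(k+1)) = 1/k - 1/(k+1) (partial fractions)
Telescoping: Σ = 1 - 1/172 = 171/172

Sum = 171/172


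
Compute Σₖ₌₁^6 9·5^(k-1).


Sₙ = 9×(5^6 - 1)/(5 - 1)
= 9×(15625 - 1)/4
= 9×15624/4
= 35154

S_6 = 35154


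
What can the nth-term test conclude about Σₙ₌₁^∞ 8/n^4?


lim(n→∞) 8/n^4 = 0
lim aₙ = 0 → nth-term test is INCONCLUSIVE
(Need other tests; this is actually a convergent p-series with p=4 > 1)

Inconclusive (lim aₙ = 0; need another test)


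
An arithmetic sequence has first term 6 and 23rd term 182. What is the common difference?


d = (aₙ - a₁)/(n-1)
= (182 - 6)/(23-1)
= 176/22 = 8

d = 8


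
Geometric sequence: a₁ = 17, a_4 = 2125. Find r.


r^(n-1) = aₙ/a₁
r^3 = 2125/17 = 125
r = 125^(1/3)
= 5

r = 5


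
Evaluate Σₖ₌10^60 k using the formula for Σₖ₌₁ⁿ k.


Σₖ₌10^60 k = Σₖ₌₁^60 k − Σₖ₌₁^9 k
= 60·61/2 − 9·10/2
= 1830 − 45 = 1785

Σk = 1785


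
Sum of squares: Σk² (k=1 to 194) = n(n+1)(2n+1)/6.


n = 194
n(n+1)(2n+1)/6 = 194×195×389/6
= 14715870/6 = 2452645

Σk² = 2452645


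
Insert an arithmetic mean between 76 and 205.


AM = (76 + 205)/2 = 281/2 = 140.5

AM = 140.5


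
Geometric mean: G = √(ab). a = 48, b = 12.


GM = √(48×12) = √576 = 24

GM = 24


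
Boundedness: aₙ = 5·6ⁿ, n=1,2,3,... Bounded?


aₙ = 5·6ⁿ → as n→∞, aₙ→∞ (since base 6 > 1)
No finite upper bound exists
The sequence is UNBOUNDED

Unbounded (aₙ → ∞ as n → ∞)


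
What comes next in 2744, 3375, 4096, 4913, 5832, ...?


Pattern: perfect cubes: n³
Terms: 2744, 3375, 4096, 4913, 5832
Next term = 6859

Next term = 6859


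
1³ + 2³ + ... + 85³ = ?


n(n+1)/2 = 85×86/2 = 3655
Σk³ = 3655² = 13359025

Σk³ = 13359025


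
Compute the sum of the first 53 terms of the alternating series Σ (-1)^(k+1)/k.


S = 1 - 1/2 + 1/3 - 1/4 + 1/5 - 1/6 + 1/7 - 1/8 ± ...
= 0.7025
(Full series converges to +ln(2) ≈ +0.6931)

S_53 = 0.7025


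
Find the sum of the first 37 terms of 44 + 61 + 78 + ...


aₙ = 44 + (37-1)×17 = 656
Sₙ = n(a₁+aₙ)/2 = 37×(44+656)/2
= 37×700/2 = 12950

S_37 = 12950


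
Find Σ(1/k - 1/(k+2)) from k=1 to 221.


Telescoping with gap 2: two head and two tail terms survive.
= (1 + 1/2) - (1/222 + 1/223)
= 3/2 - 1/222 - 1/223 = 36907/24753

Sum = 36907/24753


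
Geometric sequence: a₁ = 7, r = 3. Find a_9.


aₙ = a₁·r^(n-1)
= 7×3^8
= 7×6561
= 45927

a_9 = 45927


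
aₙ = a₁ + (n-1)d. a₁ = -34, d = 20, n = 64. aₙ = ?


aₙ = a₁ + (n-1)d
= -34 + (64-1)×20
= -34 + 1260
= 1226

a_64 = 1226


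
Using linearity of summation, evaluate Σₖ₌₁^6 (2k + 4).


Σ(2k+4) = 2·Σk + 4·n
= 2·21 + 4·6
= 42 + 24 = 66

Σ = 66


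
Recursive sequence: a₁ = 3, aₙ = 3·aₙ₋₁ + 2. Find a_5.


Computing step by step:
a_1 = 3
a_2 = 11
a_3 = 35
a_4 = 107
a_5 = 323


a_5 = 323


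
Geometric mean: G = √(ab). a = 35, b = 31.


GM = √(35×31) = √1085 = 32.9393

GM = 32.9393


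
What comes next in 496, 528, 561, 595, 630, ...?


Pattern: triangular numbers: n(n+1)/2
Terms: 496, 528, 561, 595, 630
Next term = 666

Next term = 666


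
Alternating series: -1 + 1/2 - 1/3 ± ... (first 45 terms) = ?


S = -1 + 1/2 - 1/3 + 1/4 - 1/5 + 1/6 - 1/7 + 1/8 ± ...
= -0.7041
(Full series converges to -ln(2) ≈ -0.6931)

S_45 = -0.7041


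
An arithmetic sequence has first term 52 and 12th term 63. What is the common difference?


d = (aₙ - a₁)/(n-1)
= (63 - 52)/(12-1)
= 11/11 = 1

d = 1


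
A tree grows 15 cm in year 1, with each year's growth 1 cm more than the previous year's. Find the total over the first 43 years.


aₙ = 15 + (43-1)×1 = 57
Sₙ = n(a₁+aₙ)/2 = 43×(15+57)/2
= 43×72/2 = 1548

S_43 = 1548


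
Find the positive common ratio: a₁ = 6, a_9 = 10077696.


r^(n-1) = aₙ/a₁
r^8 = 10077696/6 = 1679616
r = 1679616^(1/8)
= ±6; taking r > 0 gives r = 6

r = 6


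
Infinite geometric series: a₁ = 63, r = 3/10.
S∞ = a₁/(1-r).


S∞ = a₁/(1-r) = 63/(1 - 3/10)
= 63/(7/10)
= 90

S∞ = 90


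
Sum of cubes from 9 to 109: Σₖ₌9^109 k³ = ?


Σₖ₌9^109 k³ = [109·110/2]² − [8·9/2]²
= 35940025 − 1296 = 35938729

Σk³ = 35938729


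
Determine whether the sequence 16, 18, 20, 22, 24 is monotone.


Differences: 2, 2, 2, 2
All differences > 0 → strictly INCREASING

Monotonically increasing


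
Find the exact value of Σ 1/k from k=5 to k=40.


Σₖ₌5^40 1/k = 1/5 + 1/6 + 1/7 + ... + 1/40
= 1066259544628813/485721041551200
≈ 2.1952

Sum = 1066259544628813/485721041551200 ≈ 2.1952


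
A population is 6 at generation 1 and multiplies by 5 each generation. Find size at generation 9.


aₙ = a₁·r^(n-1)
= 6×5^8
= 6×390625
= 2343750

a_9 = 2343750


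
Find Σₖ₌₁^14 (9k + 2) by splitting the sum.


Σ(9k+2) = 9·Σk + 2·n
= 9·105 + 2·14
= 945 + 28 = 973

Σ = 973


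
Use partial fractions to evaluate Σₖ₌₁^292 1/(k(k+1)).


1/(k(k+1)) = 1/k - 1/(k+1) (partial fractions)
Telescoping: Σ = 1 - 1/293 = 292/293

Sum = 292/293


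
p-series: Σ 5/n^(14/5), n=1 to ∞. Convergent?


p-series test: Σ c/n^p converges if p > 1, diverges if p ≤ 1 (constant c > 0 doesn't affect convergence).
p = 14/5
14/5 > 1 → CONVERGES

Converges (p = 14/5 > 1)


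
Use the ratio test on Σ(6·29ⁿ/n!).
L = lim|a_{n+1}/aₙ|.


aₙ = 6·29^n/n!
a_{n+1}/aₙ = 29^(n+1)/(n+1)! × n!/29^n  (constant 6 cancels)
= 29/(n+1)
L = lim(n→∞) 29/(n+1) = 0
L < 1 → series CONVERGES

Converges (ratio test: L = 0 < 1)


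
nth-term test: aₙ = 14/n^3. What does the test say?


lim(n→∞) 14/n^3 = 0
lim aₙ = 0 → nth-term test is INCONCLUSIVE
(Need other tests; this is actually a convergent p-series with p=3 > 1)

Inconclusive (lim aₙ = 0; need another test)


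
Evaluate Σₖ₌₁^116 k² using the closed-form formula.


n = 116
n(n+1)(2n+1)/6 = 116×117×233/6
= 3162276/6 = 527046

Σk² = 527046


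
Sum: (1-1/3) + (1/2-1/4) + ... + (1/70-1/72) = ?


Telescoping with gap 2: two head and two tail terms survive.
= (1 + 1/2) - (1/71 + 1/72)
= 3/2 - 1/71 - 1/72 = 7525/5112

Sum = 7525/5112


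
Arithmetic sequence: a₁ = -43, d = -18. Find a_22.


aₙ = a₁ + (n-1)d
= -43 + (22-1)×-18
= -43 - 378
= -421

a_22 = -421


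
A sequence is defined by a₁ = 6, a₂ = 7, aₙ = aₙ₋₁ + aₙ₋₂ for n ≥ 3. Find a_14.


Computing iteratively: 6, 7, 13, 20, 33, 53, 86, 139, 225, 364, 589, 953, ...
a_14 = 2495

a_14 = 2495


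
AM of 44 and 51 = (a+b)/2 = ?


AM = (44 + 51)/2 = 95/2 = 47.5

AM = 47.5


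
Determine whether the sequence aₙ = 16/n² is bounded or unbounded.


a₁ = 16, a₂ = 16/4, a₃ = 16/9, ...
0 < aₙ ≤ 16 for all n ≥ 1
The sequence IS bounded

Bounded (0 < aₙ ≤ 16)


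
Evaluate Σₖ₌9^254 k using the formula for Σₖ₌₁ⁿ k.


Σₖ₌9^254 k = Σₖ₌₁^254 k − Σₖ₌₁^8 k
= 254·255/2 − 8·9/2
= 32385 − 36 = 32349

Σk = 32349


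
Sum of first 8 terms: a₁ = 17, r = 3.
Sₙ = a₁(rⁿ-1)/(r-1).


Sₙ = 17×(3^8 - 1)/(3 - 1)
= 17×(6561 - 1)/2
= 17×6560/2
= 55760

S_8 = 55760


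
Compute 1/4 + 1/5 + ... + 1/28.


Σₖ₌4^28 1/k = 1/4 + 1/5 + 1/6 + ... + 1/28
= 168163294703/80313433200
≈ 2.0938

Sum = 168163294703/80313433200 ≈ 2.0938


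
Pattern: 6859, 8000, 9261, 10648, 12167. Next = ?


Pattern: perfect cubes: n³
Terms: 6859, 8000, 9261, 10648, 12167
Next term = 13824

Next term = 13824


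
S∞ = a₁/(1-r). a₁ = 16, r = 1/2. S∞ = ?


S∞ = a₁/(1-r) = 16/(1 - 1/2)
= 16/(1/2)
= 32

S∞ = 32


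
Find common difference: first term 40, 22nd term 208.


d = (aₙ - a₁)/(n-1)
= (208 - 40)/(22-1)
= 168/21 = 8

d = 8


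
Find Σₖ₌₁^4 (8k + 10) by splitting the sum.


Σ(8k+10) = 8·Σk + 10·n
= 8·10 + 10·4
= 80 + 40 = 120

Σ = 120


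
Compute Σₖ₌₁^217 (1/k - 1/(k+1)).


Telescoping: adjacent terms cancel.
= 1/1 - 1/218
= 1 - 1/218 = 217/218

Sum = 217/218


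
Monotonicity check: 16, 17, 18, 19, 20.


Differences: 1, 1, 1, 1
All differences > 0 → strictly INCREASING

Monotonically increasing


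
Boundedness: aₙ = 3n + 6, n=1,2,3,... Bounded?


aₙ = 3n + 6 → as n→∞, aₙ→∞
No finite upper bound exists
The sequence is UNBOUNDED

Unbounded (aₙ → ∞ as n → ∞)


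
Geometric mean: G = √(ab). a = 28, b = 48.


GM = √(28×48) = √1344 = 36.6606

GM = 36.6606


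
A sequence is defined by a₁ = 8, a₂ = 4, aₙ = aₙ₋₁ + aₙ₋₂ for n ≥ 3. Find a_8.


Computing iteratively: 8, 4, 12, 16, 28, 44, 72, 116
a_8 = 116

a_8 = 116


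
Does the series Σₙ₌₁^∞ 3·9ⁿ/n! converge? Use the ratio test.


aₙ = 3·9^n/n!
a_{n+1}/aₙ = 9^(n+1)/(n+1)! × n!/9^n  (constant 3 cancels)
= 9/(n+1)
L = lim(n→∞) 9/(n+1) = 0
L < 1 → series CONVERGES

Converges (ratio test: L = 0 < 1)


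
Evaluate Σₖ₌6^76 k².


Σₖ₌6^76 k² = Σₖ₌₁^76 k² − Σₖ₌₁^5 k²
= 76·77·153/6 − 5·6·11/6
= 149226 − 55 = 149171

Σk² = 149171


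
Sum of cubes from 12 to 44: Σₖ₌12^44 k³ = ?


Σₖ₌12^44 k³ = [44·45/2]² − [11·12/2]²
= 980100 − 4356 = 975744

Σk³ = 975744


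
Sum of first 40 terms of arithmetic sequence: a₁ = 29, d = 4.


aₙ = 29 + (40-1)×4 = 185
Sₙ = n(a₁+aₙ)/2 = 40×(29+185)/2
= 40×214/2 = 4280

S_40 = 4280


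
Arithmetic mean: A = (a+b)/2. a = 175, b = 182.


AM = (175 + 182)/2 = 357/2 = 178.5

AM = 178.5


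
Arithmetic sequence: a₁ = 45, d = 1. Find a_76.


aₙ = a₁ + (n-1)d
= 45 + (76-1)×1
= 45 + 75
= 120

a_76 = 120


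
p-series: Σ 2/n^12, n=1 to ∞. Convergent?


p-series test: Σ c/n^p converges if p > 1, diverges if p ≤ 1 (constant c > 0 doesn't affect convergence).
p = 12
12 > 1 → CONVERGES

Converges (p = 12 > 1)


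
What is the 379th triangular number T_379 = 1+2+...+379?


n(n+1)/2 = 379×380/2 = 144020/2 = 72010

Σk = 72010


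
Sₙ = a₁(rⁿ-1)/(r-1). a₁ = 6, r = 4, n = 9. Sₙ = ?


Sₙ = 6×(4^9 - 1)/(4 - 1)
= 6×(262144 - 1)/3
= 6×262143/3
= 524286

S_9 = 524286


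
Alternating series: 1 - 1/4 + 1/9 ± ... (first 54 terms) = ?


S = 1 - 1/4 + 1/9 - 1/16 + 1/25 - 1/36 + 1/49 - 1/64 ± ...
= 0.8223
(Full series converges to +π²/12 ≈ +0.8225)

S_54 = 0.8223


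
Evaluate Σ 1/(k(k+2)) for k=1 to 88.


1/(k(k+2)) = (1/2)·(1/k - 1/(k+2)) (partial fractions)
Telescoping: Σ = (1/2)·(1 + 1/2 - 1/89 - 1/90) = 2959/4005

Sum = 2959/4005


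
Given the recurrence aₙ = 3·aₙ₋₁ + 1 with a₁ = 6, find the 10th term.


Computing step by step:
a_1 = 6
a_2 = 19
a_3 = 58
a_4 = 175
a_5 = 526
a_6 = 1579
a_7 = 4738
a_8 = 14215
a_9 = 42646
a_10 = 127939


a_10 = 127939


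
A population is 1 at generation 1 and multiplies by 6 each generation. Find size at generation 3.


aₙ = a₁·r^(n-1)
= 1×6^2
= 1×36
= 36

a_3 = 36


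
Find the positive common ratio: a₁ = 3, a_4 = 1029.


r^(n-1) = aₙ/a₁
r^3 = 1029/3 = 343
r = 343^(1/3)
= 7

r = 7


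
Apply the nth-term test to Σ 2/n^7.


lim(n→∞) 2/n^7 = 0
lim aₙ = 0 → nth-term test is INCONCLUSIVE
(Need other tests; this is actually a convergent p-series with p=7 > 1)

Inconclusive (lim aₙ = 0; need another test)


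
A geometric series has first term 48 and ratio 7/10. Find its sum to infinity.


S∞ = a₁/(1-r) = 48/(1 - 7/10)
= 48/(3/10)
= 160

S∞ = 160


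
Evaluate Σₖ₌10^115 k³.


Σₖ₌10^115 k³ = [115·116/2]² − [9·10/2]²
= 44488900 − 2025 = 44486875

Σk³ = 44486875


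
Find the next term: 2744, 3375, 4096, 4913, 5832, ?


Pattern: perfect cubes: n³
Terms: 2744, 3375, 4096, 4913, 5832
Next term = 6859

Next term = 6859


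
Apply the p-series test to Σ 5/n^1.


p-series test: Σ c/n^p converges if p > 1, diverges if p ≤ 1 (constant c > 0 doesn't affect convergence).
p = 1
1 ≤ 1 → DIVERGES

Diverges (p = 1 ≤ 1)


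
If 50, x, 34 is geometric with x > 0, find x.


GM = √(50×34) = √1700 = 41.2311

GM = 41.2311


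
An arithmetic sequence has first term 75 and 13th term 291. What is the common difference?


d = (aₙ - a₁)/(n-1)
= (291 - 75)/(13-1)
= 216/12 = 18

d = 18


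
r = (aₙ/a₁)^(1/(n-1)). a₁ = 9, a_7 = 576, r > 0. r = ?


r^(n-1) = aₙ/a₁
r^6 = 576/9 = 64
r = 64^(1/6)
= ±2; taking r > 0 gives r = 2

r = 2


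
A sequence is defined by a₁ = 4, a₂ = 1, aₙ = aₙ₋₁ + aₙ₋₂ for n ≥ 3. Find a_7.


Computing iteratively: 4, 1, 5, 6, 11, 17, 28
a_7 = 28

a_7 = 28


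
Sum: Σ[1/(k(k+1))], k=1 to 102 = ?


1/(k(k+1)) = 1/k - 1/(k+1) (partial fractions)
Telescoping: Σ = 1 - 1/103 = 102/103

Sum = 102/103


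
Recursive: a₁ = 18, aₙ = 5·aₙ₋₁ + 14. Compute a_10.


Computing step by step:
a_1 = 18
a_2 = 104
a_3 = 534
a_4 = 2684
a_5 = 13434
a_6 = 67184
a_7 = 335934
a_8 = 1679684
a_9 = 8398434
a_10 = 41992184


a_10 = 41992184


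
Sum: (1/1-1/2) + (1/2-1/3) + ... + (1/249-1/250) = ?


Telescoping: adjacent terms cancel.
= 1/1 - 1/250
= 1 - 1/250 = 249/250

Sum = 249/250


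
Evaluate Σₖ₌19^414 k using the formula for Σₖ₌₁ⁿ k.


Σₖ₌19^414 k = Σₖ₌₁^414 k − Σₖ₌₁^18 k
= 414·415/2 − 18·19/2
= 85905 − 171 = 85734

Σk = 85734


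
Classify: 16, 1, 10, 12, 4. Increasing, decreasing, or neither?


Differences: -15, 9, 2, -8
Difference at position 2 is +9 (> 0) but position 1 is -15 (< 0) — sequence both rises and falls
→ NOT monotonic

Not monotonic


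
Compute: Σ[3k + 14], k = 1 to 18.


Σ(3k+14) = 3·Σk + 14·n
= 3·171 + 14·18
= 513 + 252 = 765

Σ = 765


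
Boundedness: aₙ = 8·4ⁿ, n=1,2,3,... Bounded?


aₙ = 8·4ⁿ → as n→∞, aₙ→∞ (since base 4 > 1)
No finite upper bound exists
The sequence is UNBOUNDED

Unbounded (aₙ → ∞ as n → ∞)


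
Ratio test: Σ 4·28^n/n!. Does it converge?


aₙ = 4·28^n/n!
a_{n+1}/aₙ = 28^(n+1)/(n+1)! × n!/28^n  (constant 4 cancels)
= 28/(n+1)
L = lim(n→∞) 28/(n+1) = 0
L < 1 → series CONVERGES

Converges (ratio test: L = 0 < 1)


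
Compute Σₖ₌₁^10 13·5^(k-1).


Sₙ = 13×(5^10 - 1)/(5 - 1)
= 13×(9765625 - 1)/4
= 13×9765624/4
= 31738278

S_10 = 31738278


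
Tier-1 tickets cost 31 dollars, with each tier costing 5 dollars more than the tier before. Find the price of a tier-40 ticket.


aₙ = a₁ + (n-1)d
= 31 + (40-1)×5
= 31 + 195
= 226

a_40 = 226


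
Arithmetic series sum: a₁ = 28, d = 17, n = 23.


aₙ = 28 + (23-1)×17 = 402
Sₙ = n(a₁+aₙ)/2 = 23×(28+402)/2
= 23×430/2 = 4945

S_23 = 4945


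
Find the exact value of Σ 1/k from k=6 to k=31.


Σₖ₌6^31 1/k = 1/6 + 1/7 + 1/8 + ... + 1/31
= 125913534410497/72201776446800
≈ 1.7439

Sum = 125913534410497/72201776446800 ≈ 1.7439


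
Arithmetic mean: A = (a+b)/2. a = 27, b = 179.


AM = (27 + 179)/2 = 206/2 = 103

AM = 103


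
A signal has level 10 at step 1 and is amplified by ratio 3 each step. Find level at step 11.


aₙ = a₁·r^(n-1)
= 10×3^10
= 10×59049
= 590490

a_11 = 590490


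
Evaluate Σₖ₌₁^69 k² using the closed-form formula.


n = 69
n(n+1)(2n+1)/6 = 69×70×139/6
= 671370/6 = 111895

Σk² = 111895


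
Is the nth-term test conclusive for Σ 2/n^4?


lim(n→∞) 2/n^4 = 0
lim aₙ = 0 → nth-term test is INCONCLUSIVE
(Need other tests; this is actually a convergent p-series with p=4 > 1)

Inconclusive (lim aₙ = 0; need another test)


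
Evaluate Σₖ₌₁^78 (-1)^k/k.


S = -1 + 1/2 - 1/3 + 1/4 - 1/5 + 1/6 - 1/7 + 1/8 ± ...
= -0.6868
(Full series converges to -ln(2) ≈ -0.6931)

S_78 = -0.6868


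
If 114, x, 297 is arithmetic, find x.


AM = (114 + 297)/2 = 411/2 = 205.5

AM = 205.5


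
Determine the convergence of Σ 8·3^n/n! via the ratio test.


aₙ = 8·3^n/n!
a_{n+1}/aₙ = 3^(n+1)/(n+1)! × n!/3^n  (constant 8 cancels)
= 3/(n+1)
L = lim(n→∞) 3/(n+1) = 0
L < 1 → series CONVERGES

Converges (ratio test: L = 0 < 1)


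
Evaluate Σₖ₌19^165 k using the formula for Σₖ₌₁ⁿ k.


Σₖ₌19^165 k = Σₖ₌₁^165 k − Σₖ₌₁^18 k
= 165·166/2 − 18·19/2
= 13695 − 171 = 13524

Σk = 13524


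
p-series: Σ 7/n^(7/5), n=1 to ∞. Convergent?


p-series test: Σ c/n^p converges if p > 1, diverges if p ≤ 1 (constant c > 0 doesn't affect convergence).
p = 7/5
7/5 > 1 → CONVERGES

Converges (p = 7/5 > 1)


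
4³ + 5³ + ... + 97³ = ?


Σₖ₌4^97 k³ = [97·98/2]² − [3·4/2]²
= 22591009 − 36 = 22590973

Σk³ = 22590973


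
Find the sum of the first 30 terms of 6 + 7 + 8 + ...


aₙ = 6 + (30-1)×1 = 35
Sₙ = n(a₁+aₙ)/2 = 30×(6+35)/2
= 30×41/2 = 615

S_30 = 615


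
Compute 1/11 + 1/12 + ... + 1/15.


Σₖ₌11^15 1/k = 1/11 + 1/12 + 1/13 + 1/14 + 1/15
= 7793/20020
≈ 0.3893

Sum = 7793/20020 ≈ 0.3893


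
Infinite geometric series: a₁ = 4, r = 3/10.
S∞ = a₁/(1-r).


S∞ = a₁/(1-r) = 4/(1 - 3/10)
= 4/(7/10)
= 40/7

S∞ = 40/7


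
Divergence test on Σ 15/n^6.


lim(n→∞) 15/n^6 = 0
lim aₙ = 0 → nth-term test is INCONCLUSIVE
(Need other tests; this is actually a convergent p-series with p=6 > 1)

Inconclusive (lim aₙ = 0; need another test)


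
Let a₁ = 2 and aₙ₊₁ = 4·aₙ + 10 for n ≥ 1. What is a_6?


Computing step by step:
a_1 = 2
a_2 = 18
a_3 = 82
a_4 = 338
a_5 = 1362
a_6 = 5458


a_6 = 5458


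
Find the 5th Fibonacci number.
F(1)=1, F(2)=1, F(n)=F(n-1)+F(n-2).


Fibonacci sequence: 1, 1, 2, 3, 5
F(5) = 5

F(5) = 5


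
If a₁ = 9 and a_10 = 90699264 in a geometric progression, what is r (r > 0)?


r^(n-1) = aₙ/a₁
r^9 = 90699264/9 = 10077696
r = 10077696^(1/9)
= 6

r = 6


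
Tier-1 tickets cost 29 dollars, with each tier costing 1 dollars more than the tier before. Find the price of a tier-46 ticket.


aₙ = a₁ + (n-1)d
= 29 + (46-1)×1
= 29 + 45
= 74

a_46 = 74


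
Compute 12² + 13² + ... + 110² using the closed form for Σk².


Σₖ₌12^110 k² = Σₖ₌₁^110 k² − Σₖ₌₁^11 k²
= 110·111·221/6 − 11·12·23/6
= 449735 − 506 = 449229

Σk² = 449229


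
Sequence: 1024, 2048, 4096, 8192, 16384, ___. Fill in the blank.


Pattern: powers of 2: 2ⁿ
Terms: 1024, 2048, 4096, 8192, 16384
Next term = 32768

Next term = 32768


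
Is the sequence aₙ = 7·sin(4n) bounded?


For all n, -1 ≤ sin(4n) ≤ 1, so -7 ≤ 7·sin(4n) ≤ 7
Lower bound: -7, Upper bound: 7
The sequence IS bounded

Bounded (-7 ≤ aₙ ≤ 7)


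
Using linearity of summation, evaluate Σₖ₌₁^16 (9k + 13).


Σ(9k+13) = 9·Σk + 13·n
= 9·136 + 13·16
= 1224 + 208 = 1432

Σ = 1432


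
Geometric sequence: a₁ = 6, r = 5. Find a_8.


aₙ = a₁·r^(n-1)
= 6×5^7
= 6×78125
= 468750

a_8 = 468750


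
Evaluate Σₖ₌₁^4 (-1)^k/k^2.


S = -1 + 1/4 - 1/9 + 1/16
= -0.7986
(Full series converges to -π²/12 ≈ -0.8225)

S_4 = -0.7986


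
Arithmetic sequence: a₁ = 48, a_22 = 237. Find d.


d = (aₙ - a₁)/(n-1)
= (237 - 48)/(22-1)
= 189/21 = 9

d = 9


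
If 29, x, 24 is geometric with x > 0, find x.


GM = √(29×24) = √696 = 26.3818

GM = 26.3818


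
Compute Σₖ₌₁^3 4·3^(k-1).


Sₙ = 4×(3^3 - 1)/(3 - 1)
= 4×(27 - 1)/2
= 4×26/2
= 52

S_3 = 52


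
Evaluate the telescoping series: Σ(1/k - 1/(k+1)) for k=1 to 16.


Telescoping: adjacent terms cancel.
= 1/1 - 1/17
= 1 - 1/17 = 16/17

Sum = 16/17


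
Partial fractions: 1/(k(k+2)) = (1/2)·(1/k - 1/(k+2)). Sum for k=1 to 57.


1/(k(k+2)) = (1/2)·(1/k - 1/(k+2)) (partial fractions)
Telescoping: Σ = (1/2)·(1 + 1/2 - 1/58 - 1/59) = 1254/1711

Sum = 1254/1711


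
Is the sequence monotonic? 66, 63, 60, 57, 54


Differences: -3, -3, -3, -3
All differences < 0 → strictly DECREASING

Monotonically decreasing


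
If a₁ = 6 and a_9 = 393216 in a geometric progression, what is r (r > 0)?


r^(n-1) = aₙ/a₁
r^8 = 393216/6 = 65536
r = 65536^(1/8)
= ±4; taking r > 0 gives r = 4

r = 4


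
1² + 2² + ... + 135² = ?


n = 135
n(n+1)(2n+1)/6 = 135×136×271/6
= 4975560/6 = 829260

Σk² = 829260


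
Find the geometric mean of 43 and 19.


GM = √(43×19) = √817 = 28.5832

GM = 28.5832


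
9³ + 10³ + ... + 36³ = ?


Σₖ₌9^36 k³ = [36·37/2]² − [8·9/2]²
= 443556 − 1296 = 442260

Σk³ = 442260


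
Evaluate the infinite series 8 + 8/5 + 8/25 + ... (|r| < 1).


S∞ = a₁/(1-r) = 8/(1 - 1/5)
= 8/(4/5)
= 10

S∞ = 10


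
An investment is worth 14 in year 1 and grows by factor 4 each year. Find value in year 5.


aₙ = a₁·r^(n-1)
= 14×4^4
= 14×256
= 3584

a_5 = 3584


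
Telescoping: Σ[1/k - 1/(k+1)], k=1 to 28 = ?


Telescoping: adjacent terms cancel.
= 1/1 - 1/29
= 1 - 1/29 = 28/29

Sum = 28/29


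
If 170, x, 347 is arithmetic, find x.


AM = (170 + 347)/2 = 517/2 = 258.5

AM = 258.5


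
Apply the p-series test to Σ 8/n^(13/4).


p-series test: Σ c/n^p converges if p > 1, diverges if p ≤ 1 (constant c > 0 doesn't affect convergence).
p = 13/4
13/4 > 1 → CONVERGES

Converges (p = 13/4 > 1)


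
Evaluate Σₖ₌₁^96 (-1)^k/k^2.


S = -1 + 1/4 - 1/9 + 1/16 - 1/25 + 1/36 - 1/49 + 1/64 ± ...
= -0.8224
(Full series converges to -π²/12 ≈ -0.8225)

S_96 = -0.8224


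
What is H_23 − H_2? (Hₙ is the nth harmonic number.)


Σₖ₌3^23 1/k = 1/3 + 1/4 + 1/5 + ... + 1/23
= 265842403/118982864
≈ 2.2343

Sum = 265842403/118982864 ≈ 2.2343


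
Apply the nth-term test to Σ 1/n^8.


lim(n→∞) 1/n^8 = 0
lim aₙ = 0 → nth-term test is INCONCLUSIVE
(Need other tests; this is actually a convergent p-series with p=8 > 1)

Inconclusive (lim aₙ = 0; need another test)


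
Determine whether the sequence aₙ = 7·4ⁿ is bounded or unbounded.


aₙ = 7·4ⁿ → as n→∞, aₙ→∞ (since base 4 > 1)
No finite upper bound exists
The sequence is UNBOUNDED

Unbounded (aₙ → ∞ as n → ∞)


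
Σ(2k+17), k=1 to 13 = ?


Σ(2k+17) = 2·Σk + 17·n
= 2·91 + 17·13
= 182 + 221 = 403

Σ = 403


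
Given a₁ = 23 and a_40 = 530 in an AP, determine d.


d = (aₙ - a₁)/(n-1)
= (530 - 23)/(40-1)
= 507/39 = 13

d = 13


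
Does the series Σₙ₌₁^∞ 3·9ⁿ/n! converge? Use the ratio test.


aₙ = 3·9^n/n!
a_{n+1}/aₙ = 9^(n+1)/(n+1)! × n!/9^n  (constant 3 cancels)
= 9/(n+1)
L = lim(n→∞) 9/(n+1) = 0
L < 1 → series CONVERGES

Converges (ratio test: L = 0 < 1)


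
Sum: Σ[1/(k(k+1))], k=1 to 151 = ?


1/(k(k+1)) = 1/k - 1/(k+1) (partial fractions)
Telescoping: Σ = 1 - 1/152 = 151/152

Sum = 151/152


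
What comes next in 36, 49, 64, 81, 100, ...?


Pattern: perfect squares: n²
Terms: 36, 49, 64, 81, 100
Next term = 121

Next term = 121


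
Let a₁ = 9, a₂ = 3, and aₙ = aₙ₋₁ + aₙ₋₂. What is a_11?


Computing iteratively: 9, 3, 12, 15, 27, 42, 69, 111, 180, 291, 471
a_11 = 471

a_11 = 471


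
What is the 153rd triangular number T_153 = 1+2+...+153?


n(n+1)/2 = 153×154/2 = 23562/2 = 11781

Σk = 11781


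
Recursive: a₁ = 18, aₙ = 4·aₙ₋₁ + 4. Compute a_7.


Computing step by step:
a_1 = 18
a_2 = 76
a_3 = 308
a_4 = 1236
a_5 = 4948
a_6 = 19796
a_7 = 79188


a_7 = 79188


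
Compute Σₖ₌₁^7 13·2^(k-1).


Sₙ = 13×(2^7 - 1)/(2 - 1)
= 13×(128 - 1)/1
= 13×127/1
= 1651

S_7 = 1651


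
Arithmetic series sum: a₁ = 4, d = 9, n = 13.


aₙ = 4 + (13-1)×9 = 112
Sₙ = n(a₁+aₙ)/2 = 13×(4+112)/2
= 13×116/2 = 754

S_13 = 754
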